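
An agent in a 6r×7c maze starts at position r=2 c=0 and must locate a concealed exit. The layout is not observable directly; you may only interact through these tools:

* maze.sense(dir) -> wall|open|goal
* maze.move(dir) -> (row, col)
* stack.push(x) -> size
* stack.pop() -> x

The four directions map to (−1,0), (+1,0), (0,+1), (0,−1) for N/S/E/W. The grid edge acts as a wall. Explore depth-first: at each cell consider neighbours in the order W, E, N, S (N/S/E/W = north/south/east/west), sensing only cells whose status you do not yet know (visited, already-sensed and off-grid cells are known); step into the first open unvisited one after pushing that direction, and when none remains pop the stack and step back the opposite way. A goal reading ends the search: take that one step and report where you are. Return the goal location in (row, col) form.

Step: sense[dir='east']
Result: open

Step: push[x='east']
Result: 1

Step: move[dir='east']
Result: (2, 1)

Step: sense[dir='east']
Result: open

Step: push[x='east']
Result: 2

Step: move[dir='east']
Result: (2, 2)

Step: sense[dir='east']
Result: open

Step: push[x='east']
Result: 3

Step: move[dir='east']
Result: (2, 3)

Step: sense[dir='east']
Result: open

Step: push[x='east']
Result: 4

Step: move[dir='east']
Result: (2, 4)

Step: sense[dir='east']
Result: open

Step: push[x='east']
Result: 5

Step: move[dir='east']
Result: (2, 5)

Step: sense[dir='east']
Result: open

Step: push[x='east']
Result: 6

Step: move[dir='east']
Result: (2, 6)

Step: sense[dir='north']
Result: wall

Step: sense[dir='south']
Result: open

Step: push[x='south']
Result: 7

Step: move[dir='south']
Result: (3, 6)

Step: sense[dir='west']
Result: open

Step: push[x='west']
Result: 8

Step: move[dir='west']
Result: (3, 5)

Step: sense[dir='west']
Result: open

Step: push[x='west']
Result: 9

Step: move[dir='west']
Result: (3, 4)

Step: sense[dir='west']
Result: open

Step: push[x='west']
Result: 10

Step: move[dir='west']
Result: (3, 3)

Step: sense[dir='west']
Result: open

Step: push[x='west']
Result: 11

Step: move[dir='west']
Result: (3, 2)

Step: sense[dir='west']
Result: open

Step: push[x='west']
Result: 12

Step: move[dir='west']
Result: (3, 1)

Step: sense[dir='west']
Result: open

Step: push[x='west']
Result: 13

Step: move[dir='west']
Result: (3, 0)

Step: sense[dir='south']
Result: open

Step: push[x='south']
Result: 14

Step: move[dir='south']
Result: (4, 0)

Step: sense[dir='east']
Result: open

Step: push[x='east']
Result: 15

Step: move[dir='east']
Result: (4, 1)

Step: sense[dir='east']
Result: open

Step: push[x='east']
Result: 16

Step: move[dir='east']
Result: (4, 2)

Step: sense[dir='east']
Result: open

Step: push[x='east']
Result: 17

Step: move[dir='east']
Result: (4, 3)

Step: sense[dir='east']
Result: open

Step: push[x='east']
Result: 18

Step: move[dir='east']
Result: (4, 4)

Step: sense[dir='east']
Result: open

Step: push[x='east']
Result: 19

Step: move[dir='east']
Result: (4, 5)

Step: sense[dir='east']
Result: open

Step: push[x='east']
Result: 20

Step: move[dir='east']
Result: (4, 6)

Step: sense[dir='south']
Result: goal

Step: move[dir='south']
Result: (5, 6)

Answer: (5, 6)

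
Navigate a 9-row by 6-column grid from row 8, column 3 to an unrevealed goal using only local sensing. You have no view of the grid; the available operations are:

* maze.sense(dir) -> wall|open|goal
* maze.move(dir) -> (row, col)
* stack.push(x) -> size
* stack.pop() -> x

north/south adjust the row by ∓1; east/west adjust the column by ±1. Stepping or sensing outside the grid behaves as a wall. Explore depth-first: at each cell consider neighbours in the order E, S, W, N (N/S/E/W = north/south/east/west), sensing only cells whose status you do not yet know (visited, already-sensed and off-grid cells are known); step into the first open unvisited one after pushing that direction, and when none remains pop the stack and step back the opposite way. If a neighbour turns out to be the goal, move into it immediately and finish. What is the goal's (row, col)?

>> maze.sense(dir='east')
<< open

>> stack.push(x='east')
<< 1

>> maze.move(dir='east')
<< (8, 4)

>> maze.sense(dir='east')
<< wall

>> maze.sense(dir='north')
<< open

>> stack.push(x='north')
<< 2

>> maze.move(dir='north')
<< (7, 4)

>> maze.sense(dir='east')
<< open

>> stack.push(x='east')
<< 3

>> maze.move(dir='east')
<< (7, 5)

>> maze.sense(dir='north')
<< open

>> stack.push(x='north')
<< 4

>> maze.move(dir='north')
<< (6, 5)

>> maze.sense(dir='west')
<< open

>> stack.push(x='west')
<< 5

>> maze.move(dir='west')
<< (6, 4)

>> maze.sense(dir='west')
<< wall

>> maze.sense(dir='north')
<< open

>> stack.push(x='north')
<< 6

>> maze.move(dir='north')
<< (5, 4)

>> maze.sense(dir='east')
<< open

>> stack.push(x='east')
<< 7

>> maze.move(dir='east')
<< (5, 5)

>> maze.sense(dir='north')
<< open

>> stack.push(x='north')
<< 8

>> maze.move(dir='north')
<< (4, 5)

>> maze.sense(dir='west')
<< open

>> stack.push(x='west')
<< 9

>> maze.move(dir='west')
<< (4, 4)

>> maze.sense(dir='west')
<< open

>> stack.push(x='west')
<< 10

>> maze.move(dir='west')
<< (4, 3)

>> maze.sense(dir='south')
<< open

>> stack.push(x='south')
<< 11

>> maze.move(dir='south')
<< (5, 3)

>> maze.sense(dir='west')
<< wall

>> stack.pop()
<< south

>> maze.move(dir='north')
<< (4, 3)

>> maze.sense(dir='west')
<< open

>> stack.push(x='west')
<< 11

>> maze.move(dir='west')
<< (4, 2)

>> maze.sense(dir='west')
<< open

>> stack.push(x='west')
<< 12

>> maze.move(dir='west')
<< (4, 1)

>> maze.sense(dir='south')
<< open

>> stack.push(x='south')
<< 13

>> maze.move(dir='south')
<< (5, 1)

>> maze.sense(dir='south')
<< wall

>> maze.sense(dir='west')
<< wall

>> stack.pop()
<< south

>> maze.move(dir='north')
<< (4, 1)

>> maze.sense(dir='west')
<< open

>> stack.push(x='west')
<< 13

>> maze.move(dir='west')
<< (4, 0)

>> maze.sense(dir='north')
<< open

>> stack.push(x='north')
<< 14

>> maze.move(dir='north')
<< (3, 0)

>> maze.sense(dir='east')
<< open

>> stack.push(x='east')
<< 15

>> maze.move(dir='east')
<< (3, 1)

>> maze.sense(dir='east')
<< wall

>> maze.sense(dir='north')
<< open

>> stack.push(x='north')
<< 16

>> maze.move(dir='north')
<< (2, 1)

>> maze.sense(dir='east')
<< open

>> stack.push(x='east')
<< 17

>> maze.move(dir='east')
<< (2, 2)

>> maze.sense(dir='east')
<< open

>> stack.push(x='east')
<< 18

>> maze.move(dir='east')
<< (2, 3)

>> maze.sense(dir='east')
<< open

>> stack.push(x='east')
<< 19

>> maze.move(dir='east')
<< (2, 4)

>> maze.sense(dir='east')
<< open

>> stack.push(x='east')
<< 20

>> maze.move(dir='east')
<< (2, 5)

>> maze.sense(dir='south')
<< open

>> stack.push(x='south')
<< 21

>> maze.move(dir='south')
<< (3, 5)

>> maze.sense(dir='west')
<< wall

>> stack.pop()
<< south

>> maze.move(dir='north')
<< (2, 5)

>> maze.sense(dir='north')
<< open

>> stack.push(x='north')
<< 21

>> maze.move(dir='north')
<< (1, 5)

>> maze.sense(dir='west')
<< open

>> stack.push(x='west')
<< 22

>> maze.move(dir='west')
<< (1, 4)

>> maze.sense(dir='west')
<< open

>> stack.push(x='west')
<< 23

>> maze.move(dir='west')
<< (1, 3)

>> maze.sense(dir='west')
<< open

>> stack.push(x='west')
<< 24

>> maze.move(dir='west')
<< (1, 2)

>> maze.sense(dir='west')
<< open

>> stack.push(x='west')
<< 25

>> maze.move(dir='west')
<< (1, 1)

>> maze.sense(dir='west')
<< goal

>> maze.move(dir='west')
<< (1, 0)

Answer: (1, 0)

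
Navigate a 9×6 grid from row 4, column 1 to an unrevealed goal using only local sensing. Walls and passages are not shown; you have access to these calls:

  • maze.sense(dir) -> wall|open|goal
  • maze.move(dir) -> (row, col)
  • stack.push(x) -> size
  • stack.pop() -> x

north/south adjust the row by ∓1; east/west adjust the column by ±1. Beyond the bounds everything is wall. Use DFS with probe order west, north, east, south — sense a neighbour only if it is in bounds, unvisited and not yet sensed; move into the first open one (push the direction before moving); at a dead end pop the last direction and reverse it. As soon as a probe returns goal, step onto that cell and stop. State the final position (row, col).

> sense west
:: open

> push west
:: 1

> move west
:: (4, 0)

> sense north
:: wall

> sense south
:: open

> push south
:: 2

> move south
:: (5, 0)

> sense east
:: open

> push east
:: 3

> move east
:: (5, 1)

> sense east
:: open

> push east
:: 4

> move east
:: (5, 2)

> sense north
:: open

> push north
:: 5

> move north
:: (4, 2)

> sense north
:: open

> push north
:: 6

> move north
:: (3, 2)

> sense west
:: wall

> sense north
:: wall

> sense east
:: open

> push east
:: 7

> move east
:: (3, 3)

> sense north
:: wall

> sense east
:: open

> push east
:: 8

> move east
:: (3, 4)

> sense north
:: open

> push north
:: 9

> move north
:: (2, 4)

> sense north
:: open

> push north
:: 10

> move north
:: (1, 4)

> sense west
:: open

> push west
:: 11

> move west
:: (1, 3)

> sense west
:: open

> push west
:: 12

> move west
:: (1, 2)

> sense west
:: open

> push west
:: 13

> move west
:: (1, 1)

> sense west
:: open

> push west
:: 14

> move west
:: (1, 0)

> sense north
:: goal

> move north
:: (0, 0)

Answer: (0, 0)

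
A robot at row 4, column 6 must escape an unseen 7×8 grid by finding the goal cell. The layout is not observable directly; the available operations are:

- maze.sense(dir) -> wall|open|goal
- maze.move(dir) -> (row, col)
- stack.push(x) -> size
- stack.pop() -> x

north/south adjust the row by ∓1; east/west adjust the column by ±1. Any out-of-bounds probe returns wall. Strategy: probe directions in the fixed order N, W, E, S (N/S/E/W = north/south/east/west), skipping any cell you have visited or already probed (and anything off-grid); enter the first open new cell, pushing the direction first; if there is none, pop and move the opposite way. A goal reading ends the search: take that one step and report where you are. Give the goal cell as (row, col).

-> maze.sense(dir: north)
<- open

-> stack.push(x: north)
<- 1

-> maze.move(dir: north)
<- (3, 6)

-> maze.sense(dir: north)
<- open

-> stack.push(x: north)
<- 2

-> maze.move(dir: north)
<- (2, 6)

-> maze.sense(dir: north)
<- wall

-> maze.sense(dir: west)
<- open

-> stack.push(x: west)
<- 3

-> maze.move(dir: west)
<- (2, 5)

-> maze.sense(dir: north)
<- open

-> stack.push(x: north)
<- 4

-> maze.move(dir: north)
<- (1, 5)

-> maze.sense(dir: north)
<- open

-> stack.push(x: north)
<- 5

-> maze.move(dir: north)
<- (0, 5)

-> maze.sense(dir: west)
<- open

-> stack.push(x: west)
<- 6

-> maze.move(dir: west)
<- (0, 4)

-> maze.sense(dir: west)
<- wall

-> maze.sense(dir: south)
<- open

-> stack.push(x: south)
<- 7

-> maze.move(dir: south)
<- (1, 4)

-> maze.sense(dir: west)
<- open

-> stack.push(x: west)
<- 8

-> maze.move(dir: west)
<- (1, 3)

-> maze.sense(dir: west)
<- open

-> stack.push(x: west)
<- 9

-> maze.move(dir: west)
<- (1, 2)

-> maze.sense(dir: north)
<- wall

-> maze.sense(dir: west)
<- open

-> stack.push(x: west)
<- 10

-> maze.move(dir: west)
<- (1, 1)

-> maze.sense(dir: north)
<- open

-> stack.push(x: north)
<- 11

-> maze.move(dir: north)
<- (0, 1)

-> maze.sense(dir: west)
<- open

-> stack.push(x: west)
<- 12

-> maze.move(dir: west)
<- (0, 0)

-> maze.sense(dir: south)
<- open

-> stack.push(x: south)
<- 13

-> maze.move(dir: south)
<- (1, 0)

-> maze.sense(dir: south)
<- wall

-> stack.pop()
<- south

-> maze.move(dir: north)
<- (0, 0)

-> stack.pop()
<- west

-> maze.move(dir: east)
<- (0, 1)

-> stack.pop()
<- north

-> maze.move(dir: south)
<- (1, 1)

-> maze.sense(dir: south)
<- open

-> stack.push(x: south)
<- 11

-> maze.move(dir: south)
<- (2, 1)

-> maze.sense(dir: east)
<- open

-> stack.push(x: east)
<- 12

-> maze.move(dir: east)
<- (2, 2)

-> maze.sense(dir: east)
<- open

-> stack.push(x: east)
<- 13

-> maze.move(dir: east)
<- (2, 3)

-> maze.sense(dir: east)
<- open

-> stack.push(x: east)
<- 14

-> maze.move(dir: east)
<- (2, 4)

-> maze.sense(dir: south)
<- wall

-> stack.pop()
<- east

-> maze.move(dir: west)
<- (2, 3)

-> maze.sense(dir: south)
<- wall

-> stack.pop()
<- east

-> maze.move(dir: west)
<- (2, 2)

-> maze.sense(dir: south)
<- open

-> stack.push(x: south)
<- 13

-> maze.move(dir: south)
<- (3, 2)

-> maze.sense(dir: west)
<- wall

-> maze.sense(dir: south)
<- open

-> stack.push(x: south)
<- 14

-> maze.move(dir: south)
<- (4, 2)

-> maze.sense(dir: west)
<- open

-> stack.push(x: west)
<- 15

-> maze.move(dir: west)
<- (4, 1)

-> maze.sense(dir: west)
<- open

-> stack.push(x: west)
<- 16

-> maze.move(dir: west)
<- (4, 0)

-> maze.sense(dir: north)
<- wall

-> maze.sense(dir: south)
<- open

-> stack.push(x: south)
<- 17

-> maze.move(dir: south)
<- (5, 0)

-> maze.sense(dir: east)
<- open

-> stack.push(x: east)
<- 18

-> maze.move(dir: east)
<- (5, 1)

-> maze.sense(dir: east)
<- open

-> stack.push(x: east)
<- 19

-> maze.move(dir: east)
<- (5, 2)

-> maze.sense(dir: east)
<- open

-> stack.push(x: east)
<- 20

-> maze.move(dir: east)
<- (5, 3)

-> maze.sense(dir: north)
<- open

-> stack.push(x: north)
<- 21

-> maze.move(dir: north)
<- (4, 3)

-> maze.sense(dir: east)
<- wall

-> stack.pop()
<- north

-> maze.move(dir: south)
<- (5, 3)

-> maze.sense(dir: east)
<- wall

-> maze.sense(dir: south)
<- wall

-> stack.pop()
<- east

-> maze.move(dir: west)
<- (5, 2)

-> maze.sense(dir: south)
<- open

-> stack.push(x: south)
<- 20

-> maze.move(dir: south)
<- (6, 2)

-> maze.sense(dir: west)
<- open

-> stack.push(x: west)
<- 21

-> maze.move(dir: west)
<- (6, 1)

-> maze.sense(dir: west)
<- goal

-> maze.move(dir: west)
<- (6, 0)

Answer: (6, 0)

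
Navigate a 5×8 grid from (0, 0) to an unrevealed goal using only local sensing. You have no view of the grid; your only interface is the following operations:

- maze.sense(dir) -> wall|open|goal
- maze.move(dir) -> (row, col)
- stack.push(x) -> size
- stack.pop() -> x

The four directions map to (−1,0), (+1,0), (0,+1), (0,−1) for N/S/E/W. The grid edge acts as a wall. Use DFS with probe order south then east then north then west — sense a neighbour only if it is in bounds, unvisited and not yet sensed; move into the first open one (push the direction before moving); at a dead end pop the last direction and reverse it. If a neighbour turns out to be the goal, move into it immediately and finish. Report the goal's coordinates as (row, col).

I use maze.sense using dir='south', which returns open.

Next I call stack.push using x='south', and get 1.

Invoking maze.move using dir='south', : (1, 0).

Invoking maze.sense using dir='south', : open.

Then stack.push using x='south', → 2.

I use maze.move using dir='south', which returns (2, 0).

Invoking maze.sense using dir='south', — result: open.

Then stack.push using x='south', and get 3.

Invoking maze.move using dir='south', giving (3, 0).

Using maze.sense using dir='south', giving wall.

Then maze.sense using dir='east', and get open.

I run stack.push using x='east', and observe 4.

Next I call maze.move using dir='east', giving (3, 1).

Using maze.sense using dir='south', and see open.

Then stack.push using x='south', and get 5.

Using maze.move using dir='south', — result: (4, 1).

I invoke maze.sense using dir='east', and get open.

Invoking stack.push using x='east', — result: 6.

I use maze.move using dir='east', : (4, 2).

I run maze.sense using dir='east', yielding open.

I call stack.push using x='east', — result: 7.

Using maze.move using dir='east', : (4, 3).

Then maze.sense using dir='east', → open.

I try stack.push using x='east', which returns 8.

Invoking maze.move using dir='east', — result: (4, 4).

I invoke maze.sense using dir='east', which returns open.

Calling stack.push using x='east', — result: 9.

Using maze.move using dir='east', yielding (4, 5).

Then maze.sense using dir='east', yielding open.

I use stack.push using x='east', giving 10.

Calling maze.move using dir='east', yielding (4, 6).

Now I run maze.sense using dir='east', → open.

I try stack.push using x='east', → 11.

I invoke maze.move using dir='east', — result: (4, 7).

Calling maze.sense using dir='north', which returns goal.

I use maze.move using dir='north', giving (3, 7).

Answer: (3, 7)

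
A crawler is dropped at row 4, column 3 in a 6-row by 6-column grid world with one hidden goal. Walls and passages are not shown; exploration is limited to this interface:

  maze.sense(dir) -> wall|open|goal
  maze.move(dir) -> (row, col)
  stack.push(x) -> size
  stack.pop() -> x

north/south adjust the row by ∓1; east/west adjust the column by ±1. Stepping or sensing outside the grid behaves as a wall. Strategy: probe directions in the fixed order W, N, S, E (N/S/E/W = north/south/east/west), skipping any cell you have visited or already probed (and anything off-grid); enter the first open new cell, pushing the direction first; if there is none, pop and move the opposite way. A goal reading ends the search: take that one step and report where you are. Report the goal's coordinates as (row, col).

> maze.sense west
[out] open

> stack.push west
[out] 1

> maze.move west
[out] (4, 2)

> maze.sense west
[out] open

> stack.push west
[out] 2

> maze.move west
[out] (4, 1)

> maze.sense west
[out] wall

> maze.sense north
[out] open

> stack.push north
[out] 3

> maze.move north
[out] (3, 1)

> maze.sense west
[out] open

> stack.push west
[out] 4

> maze.move west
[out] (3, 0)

> maze.sense north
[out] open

> stack.push north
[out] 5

> maze.move north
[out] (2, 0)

> maze.sense north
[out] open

> stack.push north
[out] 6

> maze.move north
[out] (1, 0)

> maze.sense north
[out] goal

> maze.move north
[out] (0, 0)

Answer: (0, 0)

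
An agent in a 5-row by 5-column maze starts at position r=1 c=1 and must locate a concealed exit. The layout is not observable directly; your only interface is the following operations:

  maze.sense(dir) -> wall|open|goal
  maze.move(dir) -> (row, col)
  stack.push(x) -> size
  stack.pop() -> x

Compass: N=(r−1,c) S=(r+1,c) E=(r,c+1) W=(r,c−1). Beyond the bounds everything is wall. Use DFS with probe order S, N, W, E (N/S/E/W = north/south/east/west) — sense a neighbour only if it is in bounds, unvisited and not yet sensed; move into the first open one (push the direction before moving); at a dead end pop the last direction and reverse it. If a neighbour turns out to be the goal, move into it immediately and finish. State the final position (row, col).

Next I call maze.sense passing dir: south, and see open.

I try stack.push passing x: south, : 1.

Invoking maze.move passing dir: south, and observe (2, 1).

I try maze.sense passing dir: south, giving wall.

Then maze.sense passing dir: west, and get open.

I call stack.push passing x: west, — result: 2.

I run maze.move passing dir: west, — result: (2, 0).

I invoke maze.sense passing dir: south, : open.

Now I run stack.push passing x: south, giving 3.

Then maze.move passing dir: south, yielding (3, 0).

Next I call maze.sense passing dir: south, → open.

Now I run stack.push passing x: south, and see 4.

I invoke maze.move passing dir: south, and get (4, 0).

I use maze.sense passing dir: east, giving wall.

Now I run stack.pop, yielding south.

Invoking maze.move passing dir: north, and observe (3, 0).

I use stack.pop, → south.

I run maze.move passing dir: north, giving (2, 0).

Invoking maze.sense passing dir: north, which returns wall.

I invoke stack.pop(), and get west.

I run maze.move passing dir: east, giving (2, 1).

Calling maze.sense passing dir: east, yielding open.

I call stack.push passing x: east, yielding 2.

Then maze.move passing dir: east, — result: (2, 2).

Now I run maze.sense passing dir: south, and see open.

I invoke stack.push passing x: south, : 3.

Now I run maze.move passing dir: south, — result: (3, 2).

Calling maze.sense passing dir: south, and see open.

I run stack.push passing x: south, — result: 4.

I invoke maze.move passing dir: south, giving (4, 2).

I run maze.sense passing dir: east, and get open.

Next I call stack.push passing x: east, and observe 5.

Invoking maze.move passing dir: east, which returns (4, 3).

Calling maze.sense passing dir: north, — result: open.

I run stack.push passing x: north, — result: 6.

Invoking maze.move passing dir: north, yielding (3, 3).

Calling maze.sense passing dir: north, → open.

Then stack.push passing x: north, and observe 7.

Invoking maze.move passing dir: north, — result: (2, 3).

I call maze.sense passing dir: north, → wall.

Invoking maze.sense passing dir: east, yielding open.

Using stack.push passing x: east, and observe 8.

Calling maze.move passing dir: east, giving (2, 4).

Invoking maze.sense passing dir: south, and observe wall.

I run maze.sense passing dir: north, : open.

Then stack.push passing x: north, and get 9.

Next I call maze.move passing dir: north, which returns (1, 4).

Invoking maze.sense passing dir: north, giving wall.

I run stack.pop(), yielding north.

I invoke maze.move passing dir: south, and see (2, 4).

I use stack.pop, : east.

I call maze.move passing dir: west, and observe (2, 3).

Invoking stack.pop, giving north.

Using maze.move passing dir: south, giving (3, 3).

Then stack.pop, — result: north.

Using maze.move passing dir: south, → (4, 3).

Now I run maze.sense passing dir: east, giving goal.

Next I call maze.move passing dir: east, — result: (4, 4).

Answer: (4, 4)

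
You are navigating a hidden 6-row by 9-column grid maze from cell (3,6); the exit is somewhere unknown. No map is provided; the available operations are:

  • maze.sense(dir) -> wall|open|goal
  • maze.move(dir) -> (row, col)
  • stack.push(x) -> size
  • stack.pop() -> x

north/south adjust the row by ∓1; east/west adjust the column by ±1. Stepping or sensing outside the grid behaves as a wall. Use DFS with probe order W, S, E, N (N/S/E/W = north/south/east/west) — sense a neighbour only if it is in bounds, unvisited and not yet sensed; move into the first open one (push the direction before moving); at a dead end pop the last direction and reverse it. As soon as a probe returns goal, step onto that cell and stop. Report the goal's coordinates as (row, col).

Now I run maze.sense(dir='west'), : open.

I try stack.push(x='west'), → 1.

Calling maze.move(dir='west'), giving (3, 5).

Invoking maze.sense(dir='west'), and get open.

I invoke stack.push(x='west'), giving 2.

Next I call maze.move(dir='west'), which returns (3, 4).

Invoking maze.sense(dir='west'), yielding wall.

Now I run maze.sense(dir='south'), → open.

Next I call stack.push(x='south'), and observe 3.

I call maze.move(dir='south'), yielding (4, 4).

I call maze.sense(dir='west'), and see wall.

I call maze.sense(dir='south'), → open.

Using stack.push(x='south'), → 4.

Invoking maze.move(dir='south'), and observe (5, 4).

Using maze.sense(dir='west'), and observe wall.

I try maze.sense(dir='east'), and see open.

I invoke stack.push(x='east'), yielding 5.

Now I run maze.move(dir='east'), which returns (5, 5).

I use maze.sense(dir='east'), — result: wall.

Using maze.sense(dir='north'), and get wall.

Invoking stack.pop, giving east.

Calling maze.move(dir='west'), which returns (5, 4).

Then stack.pop, and see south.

Next I call maze.move(dir='north'), and observe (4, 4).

I run stack.pop, — result: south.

I try maze.move(dir='north'), → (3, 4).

I run maze.sense(dir='north'), yielding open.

I call stack.push(x='north'), and see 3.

Now I run maze.move(dir='north'), — result: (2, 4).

I use maze.sense(dir='west'), — result: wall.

Then maze.sense(dir='east'), — result: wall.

Next I call maze.sense(dir='north'), : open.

Now I run stack.push(x='north'), and observe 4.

Then maze.move(dir='north'), → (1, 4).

Now I run maze.sense(dir='west'), — result: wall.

I call maze.sense(dir='east'), and observe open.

I run stack.push(x='east'), : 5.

I run maze.move(dir='east'), and get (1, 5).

Then maze.sense(dir='east'), yielding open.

I try stack.push(x='east'), which returns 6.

I use maze.move(dir='east'), — result: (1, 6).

Now I run maze.sense(dir='south'), and observe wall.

Calling maze.sense(dir='east'), yielding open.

I try stack.push(x='east'), which returns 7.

I try maze.move(dir='east'), and observe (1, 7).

I run maze.sense(dir='south'), and get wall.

I run maze.sense(dir='east'), and observe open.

Calling stack.push(x='east'), giving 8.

Using maze.move(dir='east'), and observe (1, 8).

I use maze.sense(dir='south'), → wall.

I try maze.sense(dir='north'), and observe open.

Next I call stack.push(x='north'), — result: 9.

Invoking maze.move(dir='north'), yielding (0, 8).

Then maze.sense(dir='west'), and get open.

Next I call stack.push(x='west'), : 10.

I run maze.move(dir='west'), and get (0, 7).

I use maze.sense(dir='west'), giving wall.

Now I run stack.pop(), which returns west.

Next I call maze.move(dir='east'), and observe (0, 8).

I run stack.pop(), yielding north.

Then maze.move(dir='south'), : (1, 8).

I use stack.pop, — result: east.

I try maze.move(dir='west'), and get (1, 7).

Using stack.pop(), and get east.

I use maze.move(dir='west'), : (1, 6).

Now I run stack.pop, and see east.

Now I run maze.move(dir='west'), which returns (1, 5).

I use maze.sense(dir='north'), which returns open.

Using stack.push(x='north'), and get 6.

Using maze.move(dir='north'), which returns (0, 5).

Calling maze.sense(dir='west'), and see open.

Next I call stack.push(x='west'), and see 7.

Now I run maze.move(dir='west'), and observe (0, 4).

Next I call maze.sense(dir='west'), yielding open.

I try stack.push(x='west'), giving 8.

I use maze.move(dir='west'), and observe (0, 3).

I try maze.sense(dir='west'), : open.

I invoke stack.push(x='west'), which returns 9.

Calling maze.move(dir='west'), giving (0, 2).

I call maze.sense(dir='west'), giving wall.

Next I call maze.sense(dir='south'), : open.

Using stack.push(x='south'), and get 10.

I try maze.move(dir='south'), and see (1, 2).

Now I run maze.sense(dir='west'), giving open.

Then stack.push(x='west'), → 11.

I try maze.move(dir='west'), : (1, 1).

I run maze.sense(dir='west'), : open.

Now I run stack.push(x='west'), : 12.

I call maze.move(dir='west'), giving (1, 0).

I run maze.sense(dir='south'), and see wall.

Invoking maze.sense(dir='north'), and observe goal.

I use maze.move(dir='north'), → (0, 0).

Answer: (0, 0)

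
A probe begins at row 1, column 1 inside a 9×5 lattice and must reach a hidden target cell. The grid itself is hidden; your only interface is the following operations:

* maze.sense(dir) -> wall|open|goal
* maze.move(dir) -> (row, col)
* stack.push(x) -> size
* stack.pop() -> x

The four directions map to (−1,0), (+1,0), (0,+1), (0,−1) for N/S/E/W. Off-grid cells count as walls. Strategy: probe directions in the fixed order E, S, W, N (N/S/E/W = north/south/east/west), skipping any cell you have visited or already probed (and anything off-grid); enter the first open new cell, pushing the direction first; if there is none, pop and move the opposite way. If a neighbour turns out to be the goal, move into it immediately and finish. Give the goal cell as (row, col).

Do: maze.sense[dir=east]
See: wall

Do: maze.sense[dir=south]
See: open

Do: stack.push[x=south]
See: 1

Do: maze.move[dir=south]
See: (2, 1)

Do: maze.sense[dir=east]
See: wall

Do: maze.sense[dir=south]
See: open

Do: stack.push[x=south]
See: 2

Do: maze.move[dir=south]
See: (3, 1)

Do: maze.sense[dir=east]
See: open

Do: stack.push[x=east]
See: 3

Do: maze.move[dir=east]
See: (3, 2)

Do: maze.sense[dir=east]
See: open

Do: stack.push[x=east]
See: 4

Do: maze.move[dir=east]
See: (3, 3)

Do: maze.sense[dir=east]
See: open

Do: stack.push[x=east]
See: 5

Do: maze.move[dir=east]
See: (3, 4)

Do: maze.sense[dir=south]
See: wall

Do: maze.sense[dir=north]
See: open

Do: stack.push[x=north]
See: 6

Do: maze.move[dir=north]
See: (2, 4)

Do: maze.sense[dir=west]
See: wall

Do: maze.sense[dir=north]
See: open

Do: stack.push[x=north]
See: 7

Do: maze.move[dir=north]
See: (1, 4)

Do: maze.sense[dir=west]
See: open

Do: stack.push[x=west]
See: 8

Do: maze.move[dir=west]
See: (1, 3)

Do: maze.sense[dir=north]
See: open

Do: stack.push[x=north]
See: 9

Do: maze.move[dir=north]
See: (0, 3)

Do: maze.sense[dir=east]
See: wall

Do: maze.sense[dir=west]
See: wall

Do: stack.pop[]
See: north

Do: maze.move[dir=south]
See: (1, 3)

Do: stack.pop[]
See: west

Do: maze.move[dir=east]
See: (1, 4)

Do: stack.pop[]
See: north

Do: maze.move[dir=south]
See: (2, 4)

Do: stack.pop[]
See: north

Do: maze.move[dir=south]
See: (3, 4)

Do: stack.pop[]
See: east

Do: maze.move[dir=west]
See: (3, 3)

Do: maze.sense[dir=south]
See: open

Do: stack.push[x=south]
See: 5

Do: maze.move[dir=south]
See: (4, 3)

Do: maze.sense[dir=south]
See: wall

Do: maze.sense[dir=west]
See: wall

Do: stack.pop[]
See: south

Do: maze.move[dir=north]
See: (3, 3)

Do: stack.pop[]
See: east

Do: maze.move[dir=west]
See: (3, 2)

Do: stack.pop[]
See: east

Do: maze.move[dir=west]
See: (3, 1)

Do: maze.sense[dir=south]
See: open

Do: stack.push[x=south]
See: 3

Do: maze.move[dir=south]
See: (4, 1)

Do: maze.sense[dir=south]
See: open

Do: stack.push[x=south]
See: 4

Do: maze.move[dir=south]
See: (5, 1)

Do: maze.sense[dir=east]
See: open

Do: stack.push[x=east]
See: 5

Do: maze.move[dir=east]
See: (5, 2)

Do: maze.sense[dir=south]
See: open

Do: stack.push[x=south]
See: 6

Do: maze.move[dir=south]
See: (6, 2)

Do: maze.sense[dir=east]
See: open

Do: stack.push[x=east]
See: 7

Do: maze.move[dir=east]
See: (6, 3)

Do: maze.sense[dir=east]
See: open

Do: stack.push[x=east]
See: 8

Do: maze.move[dir=east]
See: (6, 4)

Do: maze.sense[dir=south]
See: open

Do: stack.push[x=south]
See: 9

Do: maze.move[dir=south]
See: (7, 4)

Do: maze.sense[dir=south]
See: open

Do: stack.push[x=south]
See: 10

Do: maze.move[dir=south]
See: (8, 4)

Do: maze.sense[dir=west]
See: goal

Do: maze.move[dir=west]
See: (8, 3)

Answer: (8, 3)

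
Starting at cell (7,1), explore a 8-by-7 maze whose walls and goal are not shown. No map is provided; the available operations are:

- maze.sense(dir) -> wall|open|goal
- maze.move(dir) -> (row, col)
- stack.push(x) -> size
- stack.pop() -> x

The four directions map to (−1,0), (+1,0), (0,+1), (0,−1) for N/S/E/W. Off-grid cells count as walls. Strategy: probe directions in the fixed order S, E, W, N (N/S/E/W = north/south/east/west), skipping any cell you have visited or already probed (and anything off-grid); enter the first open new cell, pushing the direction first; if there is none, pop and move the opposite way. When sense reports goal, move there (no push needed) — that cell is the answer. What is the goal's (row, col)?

I invoke sense passing dir→east, which returns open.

I use push passing x→east, giving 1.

I invoke move passing dir→east, and get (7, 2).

I call sense passing dir→east, — result: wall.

Invoking sense passing dir→north, : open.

Now I run push passing x→north, : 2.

I call move passing dir→north, which returns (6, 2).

I use sense passing dir→east, giving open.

I use push passing x→east, : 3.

Invoking move passing dir→east, yielding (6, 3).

Using sense passing dir→east, which returns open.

Calling push passing x→east, — result: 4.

Next I call move passing dir→east, and get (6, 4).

Using sense passing dir→south, and get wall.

Next I call sense passing dir→east, and observe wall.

I invoke sense passing dir→north, → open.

Using push passing x→north, and observe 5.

I run move passing dir→north, and see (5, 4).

I call sense passing dir→east, → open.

Invoking push passing x→east, — result: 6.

Now I run move passing dir→east, and get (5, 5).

Calling sense passing dir→east, and observe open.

I call push passing x→east, giving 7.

I invoke move passing dir→east, : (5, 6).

Then sense passing dir→south, — result: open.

Calling push passing x→south, giving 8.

Using move passing dir→south, and observe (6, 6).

Using sense passing dir→south, → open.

Now I run push passing x→south, yielding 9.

Calling move passing dir→south, : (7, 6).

Calling sense passing dir→west, : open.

I call push passing x→west, yielding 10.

Now I run move passing dir→west, and get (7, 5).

I invoke pop(), giving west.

Invoking move passing dir→east, → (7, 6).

Now I run pop, → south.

Then move passing dir→north, and see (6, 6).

Now I run pop(), giving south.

I try move passing dir→north, — result: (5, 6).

Calling sense passing dir→north, and get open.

I call push passing x→north, and observe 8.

Invoking move passing dir→north, and see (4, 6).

Using sense passing dir→west, which returns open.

I invoke push passing x→west, — result: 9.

I use move passing dir→west, and see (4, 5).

Calling sense passing dir→west, and see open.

I call push passing x→west, — result: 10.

Now I run move passing dir→west, and get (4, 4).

Invoking sense passing dir→west, yielding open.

I use push passing x→west, which returns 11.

Invoking move passing dir→west, giving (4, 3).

Invoking sense passing dir→south, and see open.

Now I run push passing x→south, which returns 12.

Now I run move passing dir→south, which returns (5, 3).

Calling sense passing dir→west, → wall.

Next I call pop, and observe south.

I call move passing dir→north, and see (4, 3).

I run sense passing dir→west, → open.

Then push passing x→west, which returns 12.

I call move passing dir→west, and see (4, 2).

I call sense passing dir→west, and observe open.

I try push passing x→west, and see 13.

I try move passing dir→west, : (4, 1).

I try sense passing dir→south, yielding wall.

Invoking sense passing dir→west, and see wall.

Now I run sense passing dir→north, yielding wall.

Then pop(), yielding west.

Invoking move passing dir→east, and observe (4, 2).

Next I call sense passing dir→north, giving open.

Calling push passing x→north, and get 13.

I invoke move passing dir→north, and observe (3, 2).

I use sense passing dir→east, and see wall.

Calling sense passing dir→north, which returns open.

I try push passing x→north, and see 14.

I invoke move passing dir→north, → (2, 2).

Then sense passing dir→east, : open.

I invoke push passing x→east, and see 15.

I call move passing dir→east, and see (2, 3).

Calling sense passing dir→east, : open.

Invoking push passing x→east, and observe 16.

Calling move passing dir→east, → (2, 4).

I try sense passing dir→south, and get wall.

Next I call sense passing dir→east, and get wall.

Then sense passing dir→north, yielding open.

Next I call push passing x→north, — result: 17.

Using move passing dir→north, and see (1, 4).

Then sense passing dir→east, yielding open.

I try push passing x→east, : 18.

I try move passing dir→east, → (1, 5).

Now I run sense passing dir→east, and observe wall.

Using sense passing dir→north, yielding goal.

Calling move passing dir→north, — result: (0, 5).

Answer: (0, 5)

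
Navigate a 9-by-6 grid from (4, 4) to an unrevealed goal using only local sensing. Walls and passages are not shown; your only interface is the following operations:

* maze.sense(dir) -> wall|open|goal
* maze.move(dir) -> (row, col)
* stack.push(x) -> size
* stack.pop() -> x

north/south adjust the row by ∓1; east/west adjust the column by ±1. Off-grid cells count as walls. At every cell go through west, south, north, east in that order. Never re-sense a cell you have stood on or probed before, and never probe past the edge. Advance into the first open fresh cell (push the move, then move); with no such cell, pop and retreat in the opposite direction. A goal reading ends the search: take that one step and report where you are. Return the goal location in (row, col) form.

Step: maze.sense[dir→west]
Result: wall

Step: maze.sense[dir→south]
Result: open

Step: stack.push[x→south]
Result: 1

Step: maze.move[dir→south]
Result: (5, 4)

Step: maze.sense[dir→west]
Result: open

Step: stack.push[x→west]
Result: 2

Step: maze.move[dir→west]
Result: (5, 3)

Step: maze.sense[dir→west]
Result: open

Step: stack.push[x→west]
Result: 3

Step: maze.move[dir→west]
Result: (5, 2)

Step: maze.sense[dir→west]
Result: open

Step: stack.push[x→west]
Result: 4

Step: maze.move[dir→west]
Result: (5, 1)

Step: maze.sense[dir→west]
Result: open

Step: stack.push[x→west]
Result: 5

Step: maze.move[dir→west]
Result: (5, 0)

Step: maze.sense[dir→south]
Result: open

Step: stack.push[x→south]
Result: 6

Step: maze.move[dir→south]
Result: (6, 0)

Step: maze.sense[dir→south]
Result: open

Step: stack.push[x→south]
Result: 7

Step: maze.move[dir→south]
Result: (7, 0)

Step: maze.sense[dir→south]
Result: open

Step: stack.push[x→south]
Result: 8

Step: maze.move[dir→south]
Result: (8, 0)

Step: maze.sense[dir→east]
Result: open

Step: stack.push[x→east]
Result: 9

Step: maze.move[dir→east]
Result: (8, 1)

Step: maze.sense[dir→north]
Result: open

Step: stack.push[x→north]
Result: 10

Step: maze.move[dir→north]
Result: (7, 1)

Step: maze.sense[dir→north]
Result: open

Step: stack.push[x→north]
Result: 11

Step: maze.move[dir→north]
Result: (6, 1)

Step: maze.sense[dir→east]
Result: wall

Step: stack.pop[]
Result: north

Step: maze.move[dir→south]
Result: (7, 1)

Step: maze.sense[dir→east]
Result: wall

Step: stack.pop[]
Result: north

Step: maze.move[dir→south]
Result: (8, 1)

Step: maze.sense[dir→east]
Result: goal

Step: maze.move[dir→east]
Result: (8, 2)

Answer: (8, 2)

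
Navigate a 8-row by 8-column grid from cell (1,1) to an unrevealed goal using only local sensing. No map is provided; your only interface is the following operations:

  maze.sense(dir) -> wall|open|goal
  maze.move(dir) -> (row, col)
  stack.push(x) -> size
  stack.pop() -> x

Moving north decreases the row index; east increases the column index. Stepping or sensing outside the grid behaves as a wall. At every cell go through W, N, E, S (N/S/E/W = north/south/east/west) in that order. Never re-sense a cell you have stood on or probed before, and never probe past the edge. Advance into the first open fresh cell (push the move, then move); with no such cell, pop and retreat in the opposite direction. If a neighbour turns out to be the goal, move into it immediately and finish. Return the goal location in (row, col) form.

! sense(dir=west) : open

! push(x=west) : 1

! move(dir=west) : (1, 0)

! sense(dir=north) : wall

! sense(dir=south) : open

! push(x=south) : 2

! move(dir=south) : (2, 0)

! sense(dir=east) : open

! push(x=east) : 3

! move(dir=east) : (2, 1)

! sense(dir=east) : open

! push(x=east) : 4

! move(dir=east) : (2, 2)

! sense(dir=north) : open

! push(x=north) : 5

! move(dir=north) : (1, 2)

! sense(dir=north) : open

! push(x=north) : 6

! move(dir=north) : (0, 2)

! sense(dir=west) : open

! push(x=west) : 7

! move(dir=west) : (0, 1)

! pop() : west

! move(dir=east) : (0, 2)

! sense(dir=east) : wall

! pop() : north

! move(dir=south) : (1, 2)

! sense(dir=east) : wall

! pop() : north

! move(dir=south) : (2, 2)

! sense(dir=east) : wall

! sense(dir=south) : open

! push(x=south) : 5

! move(dir=south) : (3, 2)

! sense(dir=west) : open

! push(x=west) : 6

! move(dir=west) : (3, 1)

! sense(dir=west) : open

! push(x=west) : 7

! move(dir=west) : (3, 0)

! sense(dir=south) : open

! push(x=south) : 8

! move(dir=south) : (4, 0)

! sense(dir=east) : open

! push(x=east) : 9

! move(dir=east) : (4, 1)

! sense(dir=east) : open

! push(x=east) : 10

! move(dir=east) : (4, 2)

! sense(dir=east) : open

! push(x=east) : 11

! move(dir=east) : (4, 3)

! sense(dir=north) : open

! push(x=north) : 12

! move(dir=north) : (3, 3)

! sense(dir=east) : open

! push(x=east) : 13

! move(dir=east) : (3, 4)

! sense(dir=north) : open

! push(x=north) : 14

! move(dir=north) : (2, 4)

! sense(dir=north) : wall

! sense(dir=east) : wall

! pop() : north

! move(dir=south) : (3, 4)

! sense(dir=east) : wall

! sense(dir=south) : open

! push(x=south) : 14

! move(dir=south) : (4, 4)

! sense(dir=east) : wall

! sense(dir=south) : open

! push(x=south) : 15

! move(dir=south) : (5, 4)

! sense(dir=west) : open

! push(x=west) : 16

! move(dir=west) : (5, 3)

! sense(dir=west) : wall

! sense(dir=south) : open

! push(x=south) : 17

! move(dir=south) : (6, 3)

! sense(dir=west) : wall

! sense(dir=east) : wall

! sense(dir=south) : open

! push(x=south) : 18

! move(dir=south) : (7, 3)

! sense(dir=west) : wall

! sense(dir=east) : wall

! pop() : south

! move(dir=north) : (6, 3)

! pop() : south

! move(dir=north) : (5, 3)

! pop() : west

! move(dir=east) : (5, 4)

! sense(dir=east) : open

! push(x=east) : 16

! move(dir=east) : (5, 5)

! sense(dir=east) : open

! push(x=east) : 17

! move(dir=east) : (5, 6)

! sense(dir=north) : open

! push(x=north) : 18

! move(dir=north) : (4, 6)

! sense(dir=north) : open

! push(x=north) : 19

! move(dir=north) : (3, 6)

! sense(dir=north) : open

! push(x=north) : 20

! move(dir=north) : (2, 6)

! sense(dir=north) : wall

! sense(dir=east) : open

! push(x=east) : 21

! move(dir=east) : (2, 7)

! sense(dir=north) : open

! push(x=north) : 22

! move(dir=north) : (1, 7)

! sense(dir=north) : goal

! move(dir=north) : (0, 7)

Answer: (0, 7)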